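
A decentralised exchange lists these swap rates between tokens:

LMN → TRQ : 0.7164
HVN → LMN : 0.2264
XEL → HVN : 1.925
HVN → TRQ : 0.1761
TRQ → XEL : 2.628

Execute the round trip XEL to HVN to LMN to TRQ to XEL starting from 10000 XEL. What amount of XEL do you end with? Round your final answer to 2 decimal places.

10000 XEL × 1.925 = 19250 HVN
19250 HVN × 0.2264 = 4358.2 LMN
4358.2 LMN × 0.7164 = 3122.21448 TRQ
3122.21448 TRQ × 2.628 = 8205.17965344 XEL

8205.18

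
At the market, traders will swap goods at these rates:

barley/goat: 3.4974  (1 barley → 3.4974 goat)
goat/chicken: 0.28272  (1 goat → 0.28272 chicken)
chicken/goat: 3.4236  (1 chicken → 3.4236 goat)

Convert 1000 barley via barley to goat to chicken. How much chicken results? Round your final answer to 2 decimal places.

988.78

1000 barley × 3.4974 = 3497.4 goat
3497.4 goat × 0.28272 = 988.784928 chicken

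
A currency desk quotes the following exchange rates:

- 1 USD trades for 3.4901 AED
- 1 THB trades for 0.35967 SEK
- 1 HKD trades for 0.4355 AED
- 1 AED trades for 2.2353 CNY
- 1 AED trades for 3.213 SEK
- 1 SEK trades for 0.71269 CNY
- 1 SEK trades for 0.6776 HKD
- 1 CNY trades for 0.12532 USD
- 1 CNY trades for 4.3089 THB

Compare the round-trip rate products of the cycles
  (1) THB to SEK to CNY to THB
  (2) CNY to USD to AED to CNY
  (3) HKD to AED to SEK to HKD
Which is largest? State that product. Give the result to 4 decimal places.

(1) 0.35967 × 0.71269 × 4.3089 = 1.10451
(2) 0.12532 × 3.4901 × 2.2353 = 0.97767
(3) 0.4355 × 3.213 × 0.6776 = 0.94814
Highest is cycle (1) at 1.1045 (>1, arbitrage).

1.1045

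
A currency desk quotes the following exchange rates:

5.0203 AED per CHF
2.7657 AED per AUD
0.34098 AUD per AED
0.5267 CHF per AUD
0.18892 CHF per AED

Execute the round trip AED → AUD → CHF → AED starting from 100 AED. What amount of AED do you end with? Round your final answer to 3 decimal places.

100 AED × 0.34098 = 34.098 AUD
34.098 AUD × 0.5267 = 17.9594166 CHF
17.9594166 CHF × 5.0203 = 90.16165915698 AED

90.162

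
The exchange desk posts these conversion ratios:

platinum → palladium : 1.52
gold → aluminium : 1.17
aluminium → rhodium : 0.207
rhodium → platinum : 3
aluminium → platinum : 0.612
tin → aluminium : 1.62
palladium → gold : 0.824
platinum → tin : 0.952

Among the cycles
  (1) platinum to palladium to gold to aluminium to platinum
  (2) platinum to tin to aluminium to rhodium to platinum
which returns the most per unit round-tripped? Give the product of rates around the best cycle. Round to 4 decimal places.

(1) 1.52 × 0.824 × 1.17 × 0.612 = 0.89683
(2) 0.952 × 1.62 × 0.207 × 3 = 0.95773
Highest is cycle (2) at 0.9577 (≤1, no arbitrage).

0.9577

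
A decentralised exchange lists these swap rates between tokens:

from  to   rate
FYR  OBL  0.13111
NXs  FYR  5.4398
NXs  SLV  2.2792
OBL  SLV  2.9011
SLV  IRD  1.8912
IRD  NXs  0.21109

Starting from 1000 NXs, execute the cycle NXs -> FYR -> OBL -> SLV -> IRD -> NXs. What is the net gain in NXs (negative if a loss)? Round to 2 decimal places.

1000 NXs × 5.4398 = 5439.8 FYR
5439.8 FYR × 0.13111 = 713.212178 OBL
713.212178 OBL × 2.9011 = 2069.0998495958 SLV
2069.0998495958 SLV × 1.8912 = 3913.08163555557696 IRD
3913.08163555557696 IRD × 0.21109 = 826.0124024494267404864 NXs
Net change: 826.0124024494267404864 − 1000 = -173.9875975505732595136 NXs

-173.99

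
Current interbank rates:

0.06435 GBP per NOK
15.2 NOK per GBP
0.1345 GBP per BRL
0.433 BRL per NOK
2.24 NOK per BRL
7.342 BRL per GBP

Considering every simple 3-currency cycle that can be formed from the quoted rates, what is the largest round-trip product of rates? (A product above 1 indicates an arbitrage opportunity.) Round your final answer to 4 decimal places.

BRL→NOK→GBP→BRL: 2.24 × 0.06435 × 7.342 = 1.05831
BRL→GBP→NOK→BRL: 0.1345 × 15.2 × 0.433 = 0.88523
Maximum is BRL→NOK→GBP→BRL at 1.0583; arbitrage exists.

1.0583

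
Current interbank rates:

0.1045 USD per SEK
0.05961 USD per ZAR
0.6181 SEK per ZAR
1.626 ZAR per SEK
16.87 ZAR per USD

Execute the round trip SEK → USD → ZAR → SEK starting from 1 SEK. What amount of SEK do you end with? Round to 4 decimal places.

1.0897

1 SEK × 0.1045 = 0.1045 USD
0.1045 USD × 16.87 = 1.762915 ZAR
1.762915 ZAR × 0.6181 = 1.0896577615 SEK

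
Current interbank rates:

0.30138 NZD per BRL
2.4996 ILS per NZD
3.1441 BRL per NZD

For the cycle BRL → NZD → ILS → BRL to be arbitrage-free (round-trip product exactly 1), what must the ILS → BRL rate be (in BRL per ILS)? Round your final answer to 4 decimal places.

Known legs of the cycle: 0.30138 × 2.4996 = 0.753329448
For no arbitrage the full-cycle product must be 1, so the missing rate is 1 / 0.753329448 ≈ 1.327440.

1.3274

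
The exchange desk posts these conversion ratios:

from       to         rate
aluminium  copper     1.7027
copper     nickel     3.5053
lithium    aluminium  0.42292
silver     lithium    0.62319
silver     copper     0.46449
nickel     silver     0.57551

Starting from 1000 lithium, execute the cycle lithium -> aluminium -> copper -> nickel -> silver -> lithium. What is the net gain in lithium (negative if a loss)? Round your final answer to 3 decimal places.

1000 lithium × 0.42292 = 422.92 aluminium
422.92 aluminium × 1.7027 = 720.105884 copper
720.105884 copper × 3.5053 = 2524.1871551852 nickel
2524.1871551852 nickel × 0.57551 = 1452.694949680634452 silver
1452.694949680634452 silver × 0.62319 = 905.30496569147458414188 lithium
Net change: 905.30496569147458414188 − 1000 = -94.69503430852541585812 lithium

-94.695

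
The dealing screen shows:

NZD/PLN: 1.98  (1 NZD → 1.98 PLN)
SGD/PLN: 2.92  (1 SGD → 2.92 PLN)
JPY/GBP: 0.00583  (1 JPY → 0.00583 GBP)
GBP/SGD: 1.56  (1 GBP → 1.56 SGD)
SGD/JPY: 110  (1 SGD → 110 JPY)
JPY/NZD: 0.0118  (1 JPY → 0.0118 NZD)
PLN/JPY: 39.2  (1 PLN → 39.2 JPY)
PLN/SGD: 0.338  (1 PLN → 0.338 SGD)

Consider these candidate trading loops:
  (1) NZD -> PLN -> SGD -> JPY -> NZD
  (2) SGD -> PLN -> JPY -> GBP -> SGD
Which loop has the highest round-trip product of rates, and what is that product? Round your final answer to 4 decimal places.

(1) 1.98 × 0.338 × 110 × 0.0118 = 0.86867
(2) 2.92 × 39.2 × 0.00583 × 1.56 = 1.04103
Highest is cycle (2) at 1.0410 (>1, arbitrage).

1.0410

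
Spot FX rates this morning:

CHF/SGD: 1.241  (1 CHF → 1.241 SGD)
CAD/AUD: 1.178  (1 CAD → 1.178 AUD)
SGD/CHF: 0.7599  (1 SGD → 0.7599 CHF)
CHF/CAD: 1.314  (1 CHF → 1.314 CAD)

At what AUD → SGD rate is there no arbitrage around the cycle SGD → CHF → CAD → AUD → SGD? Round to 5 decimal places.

0.85016

Known legs of the cycle: 0.7599 × 1.314 × 1.178 = 1.1762431308
For no arbitrage the full-cycle product must be 1, so the missing rate is 1 / 1.1762431308 ≈ 0.8501644.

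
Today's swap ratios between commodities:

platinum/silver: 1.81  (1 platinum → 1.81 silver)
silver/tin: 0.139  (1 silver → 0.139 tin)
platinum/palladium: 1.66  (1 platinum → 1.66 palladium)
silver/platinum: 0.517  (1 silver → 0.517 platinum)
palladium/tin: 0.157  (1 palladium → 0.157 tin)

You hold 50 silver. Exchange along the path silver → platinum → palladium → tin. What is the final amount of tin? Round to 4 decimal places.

50 silver × 0.517 = 25.85 platinum
25.85 platinum × 1.66 = 42.911 palladium
42.911 palladium × 0.157 = 6.737027 tin

6.7370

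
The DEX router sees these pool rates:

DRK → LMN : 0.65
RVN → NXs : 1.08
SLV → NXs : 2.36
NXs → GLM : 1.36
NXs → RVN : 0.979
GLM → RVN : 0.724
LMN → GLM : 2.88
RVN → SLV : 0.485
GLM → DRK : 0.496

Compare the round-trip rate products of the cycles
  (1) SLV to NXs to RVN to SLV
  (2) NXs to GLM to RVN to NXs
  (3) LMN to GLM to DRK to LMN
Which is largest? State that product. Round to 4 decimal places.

1.1206

(1) 2.36 × 0.979 × 0.485 = 1.12056
(2) 1.36 × 0.724 × 1.08 = 1.06341
(3) 2.88 × 0.496 × 0.65 = 0.92851
Highest is cycle (1) at 1.1206 (>1, arbitrage).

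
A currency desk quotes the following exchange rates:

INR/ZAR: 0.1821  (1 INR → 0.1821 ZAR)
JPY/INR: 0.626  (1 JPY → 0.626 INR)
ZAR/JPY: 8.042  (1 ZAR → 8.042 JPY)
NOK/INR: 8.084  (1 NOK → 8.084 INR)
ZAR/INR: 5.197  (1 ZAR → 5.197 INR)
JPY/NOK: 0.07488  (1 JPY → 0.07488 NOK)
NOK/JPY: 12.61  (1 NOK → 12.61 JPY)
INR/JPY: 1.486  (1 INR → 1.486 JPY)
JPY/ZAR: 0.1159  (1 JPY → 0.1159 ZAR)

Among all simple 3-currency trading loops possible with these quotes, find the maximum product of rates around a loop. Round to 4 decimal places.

INR→ZAR→JPY→INR: 0.1821 × 8.042 × 0.626 = 0.91674
INR→JPY→NOK→INR: 1.486 × 0.07488 × 8.084 = 0.89952
INR→JPY→ZAR→INR: 1.486 × 0.1159 × 5.197 = 0.89507
Maximum is INR→ZAR→JPY→INR at 0.9167; no arbitrage — every cycle loses value.

0.9167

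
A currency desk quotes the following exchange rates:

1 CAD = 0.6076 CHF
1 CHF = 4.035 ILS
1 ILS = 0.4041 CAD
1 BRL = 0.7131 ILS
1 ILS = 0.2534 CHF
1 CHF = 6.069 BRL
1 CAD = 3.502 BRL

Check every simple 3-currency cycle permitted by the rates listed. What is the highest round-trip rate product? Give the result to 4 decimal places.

CHF→BRL→ILS→CHF: 6.069 × 0.7131 × 0.2534 = 1.09667
CAD→BRL→ILS→CAD: 3.502 × 0.7131 × 0.4041 = 1.00915
CAD→CHF→ILS→CAD: 0.6076 × 4.035 × 0.4041 = 0.99072
Maximum is CHF→BRL→ILS→CHF at 1.0967; arbitrage exists.

1.0967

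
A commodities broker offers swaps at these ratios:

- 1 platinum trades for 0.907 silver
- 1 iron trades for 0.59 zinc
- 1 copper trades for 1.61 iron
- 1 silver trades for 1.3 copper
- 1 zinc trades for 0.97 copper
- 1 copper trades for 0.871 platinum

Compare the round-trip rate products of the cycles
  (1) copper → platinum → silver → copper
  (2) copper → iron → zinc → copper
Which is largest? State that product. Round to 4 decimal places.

(1) 0.871 × 0.907 × 1.3 = 1.02700
(2) 1.61 × 0.59 × 0.97 = 0.92140
Highest is cycle (1) at 1.0270 (>1, arbitrage).

1.0270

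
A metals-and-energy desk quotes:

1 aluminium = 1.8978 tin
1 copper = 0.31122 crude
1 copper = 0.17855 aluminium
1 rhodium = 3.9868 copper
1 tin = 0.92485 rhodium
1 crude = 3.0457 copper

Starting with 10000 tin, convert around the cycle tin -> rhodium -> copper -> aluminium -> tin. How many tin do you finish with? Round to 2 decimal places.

12494.13

10000 tin × 0.92485 = 9248.5 rhodium
9248.5 rhodium × 3.9868 = 36871.9198 copper
36871.9198 copper × 0.17855 = 6583.48128029 aluminium
6583.48128029 aluminium × 1.8978 = 12494.130773734362 tin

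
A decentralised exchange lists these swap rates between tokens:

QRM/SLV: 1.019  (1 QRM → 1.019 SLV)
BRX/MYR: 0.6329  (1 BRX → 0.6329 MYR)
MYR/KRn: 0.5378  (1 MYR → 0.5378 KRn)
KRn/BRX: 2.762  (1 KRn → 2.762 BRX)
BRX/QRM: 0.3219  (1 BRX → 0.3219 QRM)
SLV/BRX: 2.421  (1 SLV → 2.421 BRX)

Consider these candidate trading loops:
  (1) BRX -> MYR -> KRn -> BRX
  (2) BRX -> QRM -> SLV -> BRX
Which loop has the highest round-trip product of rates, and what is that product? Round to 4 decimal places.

(1) 0.6329 × 0.5378 × 2.762 = 0.94011
(2) 0.3219 × 1.019 × 2.421 = 0.79413
Highest is cycle (1) at 0.9401 (≤1, no arbitrage).

0.9401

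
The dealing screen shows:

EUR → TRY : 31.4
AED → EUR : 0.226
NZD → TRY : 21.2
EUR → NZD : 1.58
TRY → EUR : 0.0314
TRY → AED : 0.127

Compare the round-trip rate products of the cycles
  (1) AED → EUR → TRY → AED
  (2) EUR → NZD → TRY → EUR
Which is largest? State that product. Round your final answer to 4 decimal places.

1.0518

(1) 0.226 × 31.4 × 0.127 = 0.90124
(2) 1.58 × 21.2 × 0.0314 = 1.05177
Highest is cycle (2) at 1.0518 (>1, arbitrage).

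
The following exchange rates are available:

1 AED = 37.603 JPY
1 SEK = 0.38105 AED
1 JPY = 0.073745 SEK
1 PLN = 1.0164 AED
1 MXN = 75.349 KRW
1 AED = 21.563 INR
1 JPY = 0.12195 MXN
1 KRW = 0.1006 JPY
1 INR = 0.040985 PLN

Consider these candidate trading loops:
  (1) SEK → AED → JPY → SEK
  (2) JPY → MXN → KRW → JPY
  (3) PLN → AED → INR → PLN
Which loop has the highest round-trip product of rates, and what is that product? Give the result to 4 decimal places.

1.0567

(1) 0.38105 × 37.603 × 0.073745 = 1.05666
(2) 0.12195 × 75.349 × 0.1006 = 0.92439
(3) 1.0164 × 21.563 × 0.040985 = 0.89825
Highest is cycle (1) at 1.0567 (>1, arbitrage).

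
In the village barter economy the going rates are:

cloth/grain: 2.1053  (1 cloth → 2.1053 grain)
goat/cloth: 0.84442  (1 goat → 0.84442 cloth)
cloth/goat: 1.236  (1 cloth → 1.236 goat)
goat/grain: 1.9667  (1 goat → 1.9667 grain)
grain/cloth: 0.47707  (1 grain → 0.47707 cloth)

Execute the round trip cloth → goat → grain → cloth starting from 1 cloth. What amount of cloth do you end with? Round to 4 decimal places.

1 cloth × 1.236 = 1.236 goat
1.236 goat × 1.9667 = 2.4308412 grain
2.4308412 grain × 0.47707 = 1.159681411284 cloth

1.1597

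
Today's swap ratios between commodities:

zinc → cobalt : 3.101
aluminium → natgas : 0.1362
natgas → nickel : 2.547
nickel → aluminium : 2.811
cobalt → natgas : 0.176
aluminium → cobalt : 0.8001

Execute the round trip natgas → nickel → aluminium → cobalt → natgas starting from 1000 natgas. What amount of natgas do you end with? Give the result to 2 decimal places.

1008.20

1000 natgas × 2.547 = 2547 nickel
2547 nickel × 2.811 = 7159.617 aluminium
7159.617 aluminium × 0.8001 = 5728.4095617 cobalt
5728.4095617 cobalt × 0.176 = 1008.2000828592 natgas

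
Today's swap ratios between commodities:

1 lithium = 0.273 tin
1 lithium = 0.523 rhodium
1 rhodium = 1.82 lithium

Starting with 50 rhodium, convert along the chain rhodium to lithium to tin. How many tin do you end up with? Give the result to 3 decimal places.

50 rhodium × 1.82 = 91 lithium
91 lithium × 0.273 = 24.843 tin

24.843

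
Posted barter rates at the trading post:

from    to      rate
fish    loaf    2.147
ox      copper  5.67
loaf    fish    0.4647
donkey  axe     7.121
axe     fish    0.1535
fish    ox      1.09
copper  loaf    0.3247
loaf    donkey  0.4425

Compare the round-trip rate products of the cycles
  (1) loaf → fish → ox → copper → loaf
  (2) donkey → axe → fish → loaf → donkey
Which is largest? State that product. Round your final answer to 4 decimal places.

1.0385

(1) 0.4647 × 1.09 × 5.67 × 0.3247 = 0.93253
(2) 7.121 × 0.1535 × 2.147 × 0.4425 = 1.03847
Highest is cycle (2) at 1.0385 (>1, arbitrage).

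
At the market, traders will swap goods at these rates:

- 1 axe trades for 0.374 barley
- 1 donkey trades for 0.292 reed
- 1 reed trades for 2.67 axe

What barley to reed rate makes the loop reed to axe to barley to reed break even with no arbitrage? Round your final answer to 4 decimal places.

1.0014

Known legs of the cycle: 2.67 × 0.374 = 0.99858
For no arbitrage the full-cycle product must be 1, so the missing rate is 1 / 0.99858 ≈ 1.001422.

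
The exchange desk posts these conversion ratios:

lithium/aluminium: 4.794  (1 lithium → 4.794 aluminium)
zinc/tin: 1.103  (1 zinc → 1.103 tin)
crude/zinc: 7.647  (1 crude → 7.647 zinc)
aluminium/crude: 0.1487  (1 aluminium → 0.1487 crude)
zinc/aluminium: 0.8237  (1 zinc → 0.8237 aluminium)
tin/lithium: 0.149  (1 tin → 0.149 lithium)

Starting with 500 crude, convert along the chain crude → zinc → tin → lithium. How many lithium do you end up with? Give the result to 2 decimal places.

628.38

500 crude × 7.647 = 3823.5 zinc
3823.5 zinc × 1.103 = 4217.3205 tin
4217.3205 tin × 0.149 = 628.3807545 lithium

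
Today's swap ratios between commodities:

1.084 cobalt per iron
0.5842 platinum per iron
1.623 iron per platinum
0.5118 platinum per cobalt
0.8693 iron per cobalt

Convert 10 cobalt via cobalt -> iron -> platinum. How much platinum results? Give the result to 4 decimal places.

5.0785

10 cobalt × 0.8693 = 8.693 iron
8.693 iron × 0.5842 = 5.0784506 platinum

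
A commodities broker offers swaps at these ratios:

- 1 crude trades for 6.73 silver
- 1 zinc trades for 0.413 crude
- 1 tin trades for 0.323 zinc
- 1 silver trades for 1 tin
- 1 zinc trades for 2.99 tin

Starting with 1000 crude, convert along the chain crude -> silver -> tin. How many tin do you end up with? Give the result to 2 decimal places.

1000 crude × 6.73 = 6730 silver
6730 silver × 1 = 6730 tin

6730.00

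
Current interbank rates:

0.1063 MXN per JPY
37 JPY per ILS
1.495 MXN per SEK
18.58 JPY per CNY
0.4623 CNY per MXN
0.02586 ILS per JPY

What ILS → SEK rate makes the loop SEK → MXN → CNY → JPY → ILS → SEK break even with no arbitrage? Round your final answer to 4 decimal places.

3.0113

Known legs of the cycle: 1.495 × 0.4623 × 18.58 × 0.02586 = 0.3320773971138
For no arbitrage the full-cycle product must be 1, so the missing rate is 1 / 0.3320773971138 ≈ 3.011346.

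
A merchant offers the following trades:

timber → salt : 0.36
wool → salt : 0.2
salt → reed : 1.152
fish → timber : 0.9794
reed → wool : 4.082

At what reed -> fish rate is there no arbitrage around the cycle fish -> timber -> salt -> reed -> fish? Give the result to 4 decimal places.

Known legs of the cycle: 0.9794 × 0.36 × 1.152 = 0.406176768
For no arbitrage the full-cycle product must be 1, so the missing rate is 1 / 0.406176768 ≈ 2.461982.

2.4620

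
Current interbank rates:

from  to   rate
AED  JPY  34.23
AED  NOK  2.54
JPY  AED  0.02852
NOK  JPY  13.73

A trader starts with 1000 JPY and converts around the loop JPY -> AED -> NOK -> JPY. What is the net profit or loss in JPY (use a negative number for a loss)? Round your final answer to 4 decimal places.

-5.3878

1000 JPY × 0.02852 = 28.52 AED
28.52 AED × 2.54 = 72.4408 NOK
72.4408 NOK × 13.73 = 994.612184 JPY
Net change: 994.612184 − 1000 = -5.387816 JPY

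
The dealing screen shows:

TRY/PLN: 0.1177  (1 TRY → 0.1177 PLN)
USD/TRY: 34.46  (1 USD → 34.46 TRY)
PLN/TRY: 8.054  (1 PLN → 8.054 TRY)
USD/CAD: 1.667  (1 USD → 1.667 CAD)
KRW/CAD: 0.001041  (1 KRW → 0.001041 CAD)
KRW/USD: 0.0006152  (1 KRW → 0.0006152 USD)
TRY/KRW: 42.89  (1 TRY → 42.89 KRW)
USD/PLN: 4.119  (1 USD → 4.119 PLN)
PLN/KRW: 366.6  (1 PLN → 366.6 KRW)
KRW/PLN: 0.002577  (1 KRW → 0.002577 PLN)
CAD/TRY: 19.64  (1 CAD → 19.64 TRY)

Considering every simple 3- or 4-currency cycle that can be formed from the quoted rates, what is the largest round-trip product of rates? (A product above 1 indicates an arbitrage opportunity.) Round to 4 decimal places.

KRW→USD→PLN→KRW: 0.0006152 × 4.119 × 366.6 = 0.92897
KRW→USD→TRY→PLN→KRW: 0.0006152 × 34.46 × 0.1177 × 366.6 = 0.91475
KRW→USD→TRY→KRW: 0.0006152 × 34.46 × 42.89 = 0.90926
KRW→PLN→TRY→KRW: 0.002577 × 8.054 × 42.89 = 0.89019
KRW→CAD→TRY→PLN→KRW: 0.001041 × 19.64 × 0.1177 × 366.6 = 0.88219
KRW→CAD→TRY→KRW: 0.001041 × 19.64 × 42.89 = 0.87690
KRW→USD→PLN→TRY→KRW: 0.0006152 × 4.119 × 8.054 × 42.89 = 0.87534
KRW→USD→CAD→TRY→KRW: 0.0006152 × 1.667 × 19.64 × 42.89 = 0.86387
Maximum is KRW→USD→PLN→KRW at 0.9290; no arbitrage — every cycle loses value.

0.9290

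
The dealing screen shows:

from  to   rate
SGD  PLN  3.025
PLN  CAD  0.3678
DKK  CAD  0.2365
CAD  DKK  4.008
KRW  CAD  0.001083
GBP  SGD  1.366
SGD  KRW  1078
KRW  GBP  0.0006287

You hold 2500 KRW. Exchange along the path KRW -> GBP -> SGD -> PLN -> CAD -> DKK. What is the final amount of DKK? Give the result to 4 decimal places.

9.5741

2500 KRW × 0.0006287 = 1.57175 GBP
1.57175 GBP × 1.366 = 2.1470105 SGD
2.1470105 SGD × 3.025 = 6.4947067625 PLN
6.4947067625 PLN × 0.3678 = 2.3887531472475 CAD
2.3887531472475 CAD × 4.008 = 9.57412261416798 DKK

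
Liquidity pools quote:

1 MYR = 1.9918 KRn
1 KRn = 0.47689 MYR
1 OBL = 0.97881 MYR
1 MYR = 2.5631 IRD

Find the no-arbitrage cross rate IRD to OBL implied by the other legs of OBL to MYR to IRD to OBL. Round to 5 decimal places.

Known legs of the cycle: 0.97881 × 2.5631 = 2.508787911
For no arbitrage the full-cycle product must be 1, so the missing rate is 1 / 2.508787911 ≈ 0.3985989.

0.39860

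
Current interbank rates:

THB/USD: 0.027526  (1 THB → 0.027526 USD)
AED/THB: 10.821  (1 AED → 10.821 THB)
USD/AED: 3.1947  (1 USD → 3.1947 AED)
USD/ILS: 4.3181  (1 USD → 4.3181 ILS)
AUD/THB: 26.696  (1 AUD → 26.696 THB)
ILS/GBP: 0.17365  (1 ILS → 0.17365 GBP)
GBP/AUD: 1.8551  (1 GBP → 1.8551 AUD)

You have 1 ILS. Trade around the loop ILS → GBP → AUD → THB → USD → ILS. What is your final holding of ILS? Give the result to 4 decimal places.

1.0222

1 ILS × 0.17365 = 0.17365 GBP
0.17365 GBP × 1.8551 = 0.322138115 AUD
0.322138115 AUD × 26.696 = 8.59979911804 THB
8.59979911804 THB × 0.027526 = 0.23671807052316904 USD
0.23671807052316904 USD × 4.3181 = 1.022172300326096231624 ILS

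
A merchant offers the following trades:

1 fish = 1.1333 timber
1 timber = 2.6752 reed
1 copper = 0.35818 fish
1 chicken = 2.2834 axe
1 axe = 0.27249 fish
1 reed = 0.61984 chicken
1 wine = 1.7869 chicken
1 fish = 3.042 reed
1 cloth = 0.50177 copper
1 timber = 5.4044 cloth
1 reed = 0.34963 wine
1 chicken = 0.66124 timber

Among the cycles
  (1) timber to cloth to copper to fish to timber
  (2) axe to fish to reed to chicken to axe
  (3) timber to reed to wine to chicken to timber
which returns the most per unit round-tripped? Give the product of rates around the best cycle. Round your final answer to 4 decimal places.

(1) 5.4044 × 0.50177 × 0.35818 × 1.1333 = 1.10077
(2) 0.27249 × 3.042 × 0.61984 × 2.2834 = 1.17320
(3) 2.6752 × 0.34963 × 1.7869 × 0.66124 = 1.10516
Highest is cycle (2) at 1.1732 (>1, arbitrage).

1.1732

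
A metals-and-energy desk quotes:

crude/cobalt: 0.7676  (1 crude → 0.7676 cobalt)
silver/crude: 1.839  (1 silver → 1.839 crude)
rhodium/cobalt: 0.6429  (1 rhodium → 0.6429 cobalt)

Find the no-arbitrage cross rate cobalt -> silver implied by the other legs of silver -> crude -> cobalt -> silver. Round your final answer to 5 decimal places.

0.70841

Known legs of the cycle: 1.839 × 0.7676 = 1.4116164
For no arbitrage the full-cycle product must be 1, so the missing rate is 1 / 1.4116164 ≈ 0.7084078.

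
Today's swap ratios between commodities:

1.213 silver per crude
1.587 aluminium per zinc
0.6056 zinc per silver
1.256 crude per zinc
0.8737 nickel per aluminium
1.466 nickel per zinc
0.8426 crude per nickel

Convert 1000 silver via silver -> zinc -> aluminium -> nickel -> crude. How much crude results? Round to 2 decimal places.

1000 silver × 0.6056 = 605.6 zinc
605.6 zinc × 1.587 = 961.0872 aluminium
961.0872 aluminium × 0.8737 = 839.70188664 nickel
839.70188664 nickel × 0.8426 = 707.532809682864 crude

707.53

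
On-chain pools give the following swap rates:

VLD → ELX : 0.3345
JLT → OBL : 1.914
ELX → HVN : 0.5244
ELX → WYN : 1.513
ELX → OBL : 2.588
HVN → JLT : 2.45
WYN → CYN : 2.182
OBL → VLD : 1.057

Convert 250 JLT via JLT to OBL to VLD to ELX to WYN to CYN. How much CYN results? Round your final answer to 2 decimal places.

558.53

250 JLT × 1.914 = 478.5 OBL
478.5 OBL × 1.057 = 505.7745 VLD
505.7745 VLD × 0.3345 = 169.18157025 ELX
169.18157025 ELX × 1.513 = 255.97171578825 WYN
255.97171578825 WYN × 2.182 = 558.5302838499615 CYN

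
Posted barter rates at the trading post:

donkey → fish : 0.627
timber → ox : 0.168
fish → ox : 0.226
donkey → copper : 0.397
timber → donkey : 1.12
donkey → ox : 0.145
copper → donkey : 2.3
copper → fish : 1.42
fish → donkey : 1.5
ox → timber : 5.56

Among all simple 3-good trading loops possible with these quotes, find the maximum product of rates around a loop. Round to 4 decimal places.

0.9029

donkey→ox→timber→donkey: 0.145 × 5.56 × 1.12 = 0.90294
donkey→copper→fish→donkey: 0.397 × 1.42 × 1.5 = 0.84561
Maximum is donkey→ox→timber→donkey at 0.9029; no arbitrage — every cycle loses value.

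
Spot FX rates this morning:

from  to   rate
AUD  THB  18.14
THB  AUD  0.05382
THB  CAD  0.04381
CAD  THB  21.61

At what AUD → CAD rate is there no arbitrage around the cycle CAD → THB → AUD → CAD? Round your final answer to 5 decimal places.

Known legs of the cycle: 21.61 × 0.05382 = 1.1630502
For no arbitrage the full-cycle product must be 1, so the missing rate is 1 / 1.1630502 ≈ 0.8598081.

0.85981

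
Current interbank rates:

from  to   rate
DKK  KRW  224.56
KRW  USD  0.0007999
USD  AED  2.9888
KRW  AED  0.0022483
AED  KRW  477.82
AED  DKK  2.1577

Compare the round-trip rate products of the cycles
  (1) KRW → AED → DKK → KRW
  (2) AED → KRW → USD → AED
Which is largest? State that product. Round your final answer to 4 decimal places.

(1) 0.0022483 × 2.1577 × 224.56 = 1.08938
(2) 477.82 × 0.0007999 × 2.9888 = 1.14234
Highest is cycle (2) at 1.1423 (>1, arbitrage).

1.1423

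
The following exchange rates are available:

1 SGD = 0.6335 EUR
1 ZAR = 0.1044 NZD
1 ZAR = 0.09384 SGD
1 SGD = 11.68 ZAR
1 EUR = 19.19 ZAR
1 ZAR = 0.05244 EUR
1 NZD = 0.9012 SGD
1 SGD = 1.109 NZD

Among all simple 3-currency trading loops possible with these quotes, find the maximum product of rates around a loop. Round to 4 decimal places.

EUR→ZAR→SGD→EUR: 19.19 × 0.09384 × 0.6335 = 1.14080
NZD→SGD→ZAR→NZD: 0.9012 × 11.68 × 0.1044 = 1.09892
Maximum is EUR→ZAR→SGD→EUR at 1.1408; arbitrage exists.

1.1408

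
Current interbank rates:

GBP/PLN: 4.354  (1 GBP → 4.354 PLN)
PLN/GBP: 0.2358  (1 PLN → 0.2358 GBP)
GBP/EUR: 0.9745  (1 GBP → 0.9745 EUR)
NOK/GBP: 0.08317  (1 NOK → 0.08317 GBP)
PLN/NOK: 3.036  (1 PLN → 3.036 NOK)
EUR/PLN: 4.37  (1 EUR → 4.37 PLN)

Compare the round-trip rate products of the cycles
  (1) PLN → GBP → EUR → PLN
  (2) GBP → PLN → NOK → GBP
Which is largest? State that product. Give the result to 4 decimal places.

(1) 0.2358 × 0.9745 × 4.37 = 1.00417
(2) 4.354 × 3.036 × 0.08317 = 1.09940
Highest is cycle (2) at 1.0994 (>1, arbitrage).

1.0994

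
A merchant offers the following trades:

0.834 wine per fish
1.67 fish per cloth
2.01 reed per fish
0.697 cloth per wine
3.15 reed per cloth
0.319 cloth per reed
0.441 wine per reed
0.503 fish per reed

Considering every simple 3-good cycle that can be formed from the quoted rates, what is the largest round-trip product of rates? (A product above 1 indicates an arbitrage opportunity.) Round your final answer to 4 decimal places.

1.0708

cloth→fish→reed→cloth: 1.67 × 2.01 × 0.319 = 1.07079
cloth→fish→wine→cloth: 1.67 × 0.834 × 0.697 = 0.97077
cloth→reed→wine→cloth: 3.15 × 0.441 × 0.697 = 0.96824
Maximum is cloth→fish→reed→cloth at 1.0708; arbitrage exists.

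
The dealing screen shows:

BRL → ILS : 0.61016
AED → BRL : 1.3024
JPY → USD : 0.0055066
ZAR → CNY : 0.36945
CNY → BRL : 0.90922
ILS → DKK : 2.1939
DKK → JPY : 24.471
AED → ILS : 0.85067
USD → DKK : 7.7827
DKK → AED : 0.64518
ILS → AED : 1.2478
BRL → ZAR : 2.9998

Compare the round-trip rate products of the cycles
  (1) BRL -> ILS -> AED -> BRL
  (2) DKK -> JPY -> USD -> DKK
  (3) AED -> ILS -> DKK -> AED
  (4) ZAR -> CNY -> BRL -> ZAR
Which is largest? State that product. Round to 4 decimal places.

1.2041

(1) 0.61016 × 1.2478 × 1.3024 = 0.99159
(2) 24.471 × 0.0055066 × 7.7827 = 1.04873
(3) 0.85067 × 2.1939 × 0.64518 = 1.20409
(4) 0.36945 × 0.90922 × 2.9998 = 1.00767
Highest is cycle (3) at 1.2041 (>1, arbitrage).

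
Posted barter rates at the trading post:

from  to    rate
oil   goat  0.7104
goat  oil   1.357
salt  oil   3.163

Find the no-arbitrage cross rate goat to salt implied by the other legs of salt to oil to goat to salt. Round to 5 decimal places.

Known legs of the cycle: 3.163 × 0.7104 = 2.2469952
For no arbitrage the full-cycle product must be 1, so the missing rate is 1 / 2.2469952 ≈ 0.4450388.

0.44504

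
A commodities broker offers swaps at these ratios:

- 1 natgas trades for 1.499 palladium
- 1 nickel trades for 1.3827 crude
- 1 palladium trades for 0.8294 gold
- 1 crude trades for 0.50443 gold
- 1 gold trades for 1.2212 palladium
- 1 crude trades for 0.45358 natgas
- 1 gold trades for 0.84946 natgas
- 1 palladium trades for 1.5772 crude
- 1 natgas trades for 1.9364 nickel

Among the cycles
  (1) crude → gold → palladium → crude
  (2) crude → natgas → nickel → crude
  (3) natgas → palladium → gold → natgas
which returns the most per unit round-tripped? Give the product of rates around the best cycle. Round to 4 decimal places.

1.2144

(1) 0.50443 × 1.2212 × 1.5772 = 0.97157
(2) 0.45358 × 1.9364 × 1.3827 = 1.21444
(3) 1.499 × 0.8294 × 0.84946 = 1.05611
Highest is cycle (2) at 1.2144 (>1, arbitrage).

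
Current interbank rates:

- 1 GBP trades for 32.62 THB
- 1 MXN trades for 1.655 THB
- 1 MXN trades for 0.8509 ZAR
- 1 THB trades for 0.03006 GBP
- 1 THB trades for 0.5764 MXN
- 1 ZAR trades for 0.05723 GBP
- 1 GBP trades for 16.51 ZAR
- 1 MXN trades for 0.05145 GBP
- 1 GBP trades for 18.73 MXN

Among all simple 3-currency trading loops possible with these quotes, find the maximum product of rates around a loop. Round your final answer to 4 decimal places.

MXN→GBP→THB→MXN: 0.05145 × 32.62 × 0.5764 = 0.96737
MXN→THB→GBP→MXN: 1.655 × 0.03006 × 18.73 = 0.93180
MXN→ZAR→GBP→MXN: 0.8509 × 0.05723 × 18.73 = 0.91209
Maximum is MXN→GBP→THB→MXN at 0.9674; no arbitrage — every cycle loses value.

0.9674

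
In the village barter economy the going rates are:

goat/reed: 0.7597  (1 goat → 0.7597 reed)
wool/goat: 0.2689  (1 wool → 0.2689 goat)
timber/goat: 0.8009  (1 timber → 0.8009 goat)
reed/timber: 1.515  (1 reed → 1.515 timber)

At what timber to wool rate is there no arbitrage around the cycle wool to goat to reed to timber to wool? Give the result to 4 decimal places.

3.2311

Known legs of the cycle: 0.2689 × 0.7597 × 1.515 = 0.30948924495
For no arbitrage the full-cycle product must be 1, so the missing rate is 1 / 0.30948924495 ≈ 3.231130.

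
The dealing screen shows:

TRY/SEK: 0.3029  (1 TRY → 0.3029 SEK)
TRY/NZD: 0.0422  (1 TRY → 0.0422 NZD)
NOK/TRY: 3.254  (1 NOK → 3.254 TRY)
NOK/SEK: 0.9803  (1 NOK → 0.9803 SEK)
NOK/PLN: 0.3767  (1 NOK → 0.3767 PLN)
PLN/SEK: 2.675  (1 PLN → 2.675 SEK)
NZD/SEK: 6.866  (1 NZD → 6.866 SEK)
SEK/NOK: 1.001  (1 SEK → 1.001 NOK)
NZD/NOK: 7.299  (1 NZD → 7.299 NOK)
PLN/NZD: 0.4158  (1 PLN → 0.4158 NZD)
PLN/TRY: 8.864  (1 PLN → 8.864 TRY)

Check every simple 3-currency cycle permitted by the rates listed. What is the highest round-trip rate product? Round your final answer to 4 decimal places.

1.1433

NZD→NOK→PLN→NZD: 7.299 × 0.3767 × 0.4158 = 1.14326
SEK→NOK→PLN→SEK: 1.001 × 0.3767 × 2.675 = 1.00868
NZD→NOK→TRY→NZD: 7.299 × 3.254 × 0.0422 = 1.00229
SEK→NOK→TRY→SEK: 1.001 × 3.254 × 0.3029 = 0.98662
Maximum is NZD→NOK→PLN→NZD at 1.1433; arbitrage exists.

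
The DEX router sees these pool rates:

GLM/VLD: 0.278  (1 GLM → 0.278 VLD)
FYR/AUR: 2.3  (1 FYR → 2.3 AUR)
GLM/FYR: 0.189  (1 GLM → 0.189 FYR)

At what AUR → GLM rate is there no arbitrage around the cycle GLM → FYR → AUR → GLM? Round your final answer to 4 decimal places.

2.3004

Known legs of the cycle: 0.189 × 2.3 = 0.4347
For no arbitrage the full-cycle product must be 1, so the missing rate is 1 / 0.4347 ≈ 2.300437.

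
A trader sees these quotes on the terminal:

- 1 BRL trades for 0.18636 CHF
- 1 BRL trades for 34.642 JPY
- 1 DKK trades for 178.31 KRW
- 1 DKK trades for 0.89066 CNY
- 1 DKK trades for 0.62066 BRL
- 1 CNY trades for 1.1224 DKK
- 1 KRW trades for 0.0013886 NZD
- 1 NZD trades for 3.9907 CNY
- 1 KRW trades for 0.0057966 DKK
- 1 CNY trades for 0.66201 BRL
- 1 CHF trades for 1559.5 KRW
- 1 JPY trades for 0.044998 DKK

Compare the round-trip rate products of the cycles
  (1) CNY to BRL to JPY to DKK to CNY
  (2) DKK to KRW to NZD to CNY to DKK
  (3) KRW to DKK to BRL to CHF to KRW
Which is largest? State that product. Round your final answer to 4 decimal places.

(1) 0.66201 × 34.642 × 0.044998 × 0.89066 = 0.91912
(2) 178.31 × 0.0013886 × 3.9907 × 1.1224 = 1.10905
(3) 0.0057966 × 0.62066 × 0.18636 × 1559.5 = 1.04560
Highest is cycle (2) at 1.1090 (>1, arbitrage).

1.1090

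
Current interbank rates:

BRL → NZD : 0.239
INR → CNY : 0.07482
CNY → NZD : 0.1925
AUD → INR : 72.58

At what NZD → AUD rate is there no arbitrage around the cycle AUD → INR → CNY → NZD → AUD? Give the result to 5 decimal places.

0.95661

Known legs of the cycle: 72.58 × 0.07482 × 0.1925 = 1.045358853
For no arbitrage the full-cycle product must be 1, so the missing rate is 1 / 1.045358853 ≈ 0.9566093.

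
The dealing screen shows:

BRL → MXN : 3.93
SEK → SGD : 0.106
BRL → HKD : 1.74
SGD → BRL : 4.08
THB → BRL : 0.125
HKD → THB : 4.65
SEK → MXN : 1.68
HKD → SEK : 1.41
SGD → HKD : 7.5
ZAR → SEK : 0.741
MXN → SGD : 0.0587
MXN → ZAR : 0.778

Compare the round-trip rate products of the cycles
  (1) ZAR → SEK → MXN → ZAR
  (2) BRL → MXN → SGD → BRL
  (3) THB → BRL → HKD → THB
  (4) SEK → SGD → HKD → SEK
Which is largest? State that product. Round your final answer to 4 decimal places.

(1) 0.741 × 1.68 × 0.778 = 0.96852
(2) 3.93 × 0.0587 × 4.08 = 0.94122
(3) 0.125 × 1.74 × 4.65 = 1.01138
(4) 0.106 × 7.5 × 1.41 = 1.12095
Highest is cycle (4) at 1.1210 (>1, arbitrage).

1.1210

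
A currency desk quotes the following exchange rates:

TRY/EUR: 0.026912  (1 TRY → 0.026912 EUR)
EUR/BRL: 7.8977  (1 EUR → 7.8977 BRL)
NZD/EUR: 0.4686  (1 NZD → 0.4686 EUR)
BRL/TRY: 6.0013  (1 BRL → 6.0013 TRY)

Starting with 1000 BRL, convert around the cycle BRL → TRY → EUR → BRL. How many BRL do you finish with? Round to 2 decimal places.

1275.53

1000 BRL × 6.0013 = 6001.3 TRY
6001.3 TRY × 0.026912 = 161.5069856 EUR
161.5069856 EUR × 7.8977 = 1275.53372017312 BRL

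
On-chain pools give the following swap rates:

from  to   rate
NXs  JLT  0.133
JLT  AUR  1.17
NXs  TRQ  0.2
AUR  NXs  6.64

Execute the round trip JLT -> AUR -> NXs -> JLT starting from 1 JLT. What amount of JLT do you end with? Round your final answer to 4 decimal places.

1 JLT × 1.17 = 1.17 AUR
1.17 AUR × 6.64 = 7.7688 NXs
7.7688 NXs × 0.133 = 1.0332504 JLT

1.0333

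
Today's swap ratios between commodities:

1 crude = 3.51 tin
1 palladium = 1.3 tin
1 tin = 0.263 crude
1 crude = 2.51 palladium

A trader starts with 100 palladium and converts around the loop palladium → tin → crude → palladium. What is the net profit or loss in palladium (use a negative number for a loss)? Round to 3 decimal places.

100 palladium × 1.3 = 130 tin
130 tin × 0.263 = 34.19 crude
34.19 crude × 2.51 = 85.8169 palladium
Net change: 85.8169 − 100 = -14.1831 palladium

-14.183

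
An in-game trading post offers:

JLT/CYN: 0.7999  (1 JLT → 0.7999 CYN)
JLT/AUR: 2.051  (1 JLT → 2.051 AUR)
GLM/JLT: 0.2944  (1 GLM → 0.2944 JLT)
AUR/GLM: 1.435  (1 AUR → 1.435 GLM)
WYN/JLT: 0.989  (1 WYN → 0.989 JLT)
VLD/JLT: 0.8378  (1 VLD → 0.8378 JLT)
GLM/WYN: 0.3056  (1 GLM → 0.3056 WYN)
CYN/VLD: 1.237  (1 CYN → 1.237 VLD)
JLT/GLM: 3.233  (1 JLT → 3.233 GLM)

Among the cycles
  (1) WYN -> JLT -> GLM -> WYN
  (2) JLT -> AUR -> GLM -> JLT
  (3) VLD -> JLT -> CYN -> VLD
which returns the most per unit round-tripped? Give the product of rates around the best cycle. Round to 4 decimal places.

(1) 0.989 × 3.233 × 0.3056 = 0.97714
(2) 2.051 × 1.435 × 0.2944 = 0.86647
(3) 0.8378 × 0.7999 × 1.237 = 0.82898
Highest is cycle (1) at 0.9771 (≤1, no arbitrage).

0.9771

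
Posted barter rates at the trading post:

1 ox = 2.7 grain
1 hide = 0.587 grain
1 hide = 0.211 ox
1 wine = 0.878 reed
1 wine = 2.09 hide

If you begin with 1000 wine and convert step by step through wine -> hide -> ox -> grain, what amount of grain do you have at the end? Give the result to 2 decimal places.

1000 wine × 2.09 = 2090 hide
2090 hide × 0.211 = 440.99 ox
440.99 ox × 2.7 = 1190.673 grain

1190.67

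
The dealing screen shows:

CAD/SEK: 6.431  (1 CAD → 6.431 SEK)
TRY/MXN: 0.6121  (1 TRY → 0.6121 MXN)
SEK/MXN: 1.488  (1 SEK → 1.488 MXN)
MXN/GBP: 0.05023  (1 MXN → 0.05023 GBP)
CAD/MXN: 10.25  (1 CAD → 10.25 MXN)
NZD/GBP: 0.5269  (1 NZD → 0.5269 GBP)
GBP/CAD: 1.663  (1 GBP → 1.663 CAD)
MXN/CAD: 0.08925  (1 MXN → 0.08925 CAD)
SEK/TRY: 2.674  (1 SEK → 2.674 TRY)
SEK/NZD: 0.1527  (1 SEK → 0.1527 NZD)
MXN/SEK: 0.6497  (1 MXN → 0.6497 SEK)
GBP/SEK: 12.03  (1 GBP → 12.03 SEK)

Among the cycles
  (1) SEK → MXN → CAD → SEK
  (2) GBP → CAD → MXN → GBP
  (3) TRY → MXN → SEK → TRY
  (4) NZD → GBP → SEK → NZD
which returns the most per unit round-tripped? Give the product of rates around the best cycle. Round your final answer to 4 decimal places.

(1) 1.488 × 0.08925 × 6.431 = 0.85406
(2) 1.663 × 10.25 × 0.05023 = 0.85621
(3) 0.6121 × 0.6497 × 2.674 = 1.06340
(4) 0.5269 × 12.03 × 0.1527 = 0.96791
Highest is cycle (3) at 1.0634 (>1, arbitrage).

1.0634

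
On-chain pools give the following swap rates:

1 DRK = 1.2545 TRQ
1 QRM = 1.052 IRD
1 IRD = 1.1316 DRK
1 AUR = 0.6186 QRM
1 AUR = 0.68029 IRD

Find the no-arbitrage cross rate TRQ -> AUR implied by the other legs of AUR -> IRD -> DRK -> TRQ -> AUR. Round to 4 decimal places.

1.0355

Known legs of the cycle: 0.68029 × 1.1316 × 1.2545 = 0.965734377738
For no arbitrage the full-cycle product must be 1, so the missing rate is 1 / 0.965734377738 ≈ 1.035481.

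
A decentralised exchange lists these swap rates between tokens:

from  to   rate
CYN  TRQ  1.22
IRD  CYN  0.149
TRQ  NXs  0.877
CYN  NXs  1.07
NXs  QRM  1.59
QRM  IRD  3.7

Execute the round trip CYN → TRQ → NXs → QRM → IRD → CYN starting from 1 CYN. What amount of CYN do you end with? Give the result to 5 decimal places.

1 CYN × 1.22 = 1.22 TRQ
1.22 TRQ × 0.877 = 1.06994 NXs
1.06994 NXs × 1.59 = 1.7012046 QRM
1.7012046 QRM × 3.7 = 6.29445702 IRD
6.29445702 IRD × 0.149 = 0.93787409598 CYN

0.93787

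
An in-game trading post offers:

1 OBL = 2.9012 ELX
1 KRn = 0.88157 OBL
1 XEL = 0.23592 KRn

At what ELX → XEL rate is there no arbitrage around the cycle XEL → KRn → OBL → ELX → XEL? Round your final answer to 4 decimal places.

Known legs of the cycle: 0.23592 × 0.88157 × 2.9012 = 0.60339155975328
For no arbitrage the full-cycle product must be 1, so the missing rate is 1 / 0.60339155975328 ≈ 1.657299.

1.6573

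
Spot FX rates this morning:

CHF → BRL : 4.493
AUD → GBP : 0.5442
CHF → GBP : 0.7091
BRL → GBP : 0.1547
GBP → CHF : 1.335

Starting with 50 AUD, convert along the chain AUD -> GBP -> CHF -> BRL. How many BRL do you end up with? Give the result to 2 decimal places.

163.21

50 AUD × 0.5442 = 27.21 GBP
27.21 GBP × 1.335 = 36.32535 CHF
36.32535 CHF × 4.493 = 163.20979755 BRL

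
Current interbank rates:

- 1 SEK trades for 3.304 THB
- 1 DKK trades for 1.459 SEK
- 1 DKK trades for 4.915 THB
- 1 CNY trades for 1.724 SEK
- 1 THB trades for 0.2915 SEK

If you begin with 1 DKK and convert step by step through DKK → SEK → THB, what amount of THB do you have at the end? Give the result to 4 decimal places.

4.8205

1 DKK × 1.459 = 1.459 SEK
1.459 SEK × 3.304 = 4.820536 THB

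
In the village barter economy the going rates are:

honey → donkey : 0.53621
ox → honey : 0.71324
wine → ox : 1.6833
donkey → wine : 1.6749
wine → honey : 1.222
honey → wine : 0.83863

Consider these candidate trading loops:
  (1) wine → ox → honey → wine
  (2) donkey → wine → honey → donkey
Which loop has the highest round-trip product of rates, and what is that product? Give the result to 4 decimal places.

(1) 1.6833 × 0.71324 × 0.83863 = 1.00686
(2) 1.6749 × 1.222 × 0.53621 = 1.09748
Highest is cycle (2) at 1.0975 (>1, arbitrage).

1.0975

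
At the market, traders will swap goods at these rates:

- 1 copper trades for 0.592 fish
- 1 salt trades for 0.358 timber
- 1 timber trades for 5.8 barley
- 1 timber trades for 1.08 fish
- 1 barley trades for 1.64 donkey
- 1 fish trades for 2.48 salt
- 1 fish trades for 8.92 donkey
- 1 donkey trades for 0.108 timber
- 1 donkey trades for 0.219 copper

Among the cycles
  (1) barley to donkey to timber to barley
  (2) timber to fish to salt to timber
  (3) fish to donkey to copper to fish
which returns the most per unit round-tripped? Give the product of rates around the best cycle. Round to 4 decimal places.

1.1565

(1) 1.64 × 0.108 × 5.8 = 1.02730
(2) 1.08 × 2.48 × 0.358 = 0.95887
(3) 8.92 × 0.219 × 0.592 = 1.15646
Highest is cycle (3) at 1.1565 (>1, arbitrage).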